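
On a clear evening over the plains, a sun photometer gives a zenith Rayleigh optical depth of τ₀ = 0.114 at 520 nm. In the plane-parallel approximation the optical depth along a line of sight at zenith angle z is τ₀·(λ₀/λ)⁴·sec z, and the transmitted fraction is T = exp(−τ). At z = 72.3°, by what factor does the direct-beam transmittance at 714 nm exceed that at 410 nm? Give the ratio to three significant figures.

2.37

Airmass: sec 72.3° = 3.2891.
τ(714 nm) = 0.114 × (520/714)⁴ × 3.2891 = 0.114 × 0.2813 × 3.2891 = 0.1055.
τ(410 nm) = 0.114 × (520/410)⁴ × 3.2891 = 0.114 × 2.5875 × 3.2891 = 0.9702.
T(714)/T(410) = exp(τ_B − τ_A) = exp(0.8647) = 2.3743.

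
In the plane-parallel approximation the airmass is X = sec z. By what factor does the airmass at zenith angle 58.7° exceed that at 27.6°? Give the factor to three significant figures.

X(58.7°)/X(27.6°) = sec 58.7° / sec 27.6° = cos 27.6° / cos 58.7° = 0.8862/0.5195 = 1.7058.

1.71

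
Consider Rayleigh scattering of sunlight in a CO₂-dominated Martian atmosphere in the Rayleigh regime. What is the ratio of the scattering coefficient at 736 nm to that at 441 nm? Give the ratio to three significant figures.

Rayleigh scattering ∝ λ⁻⁴, so the ratio of coefficients is the inverse fourth power of the wavelength ratio.
σ(736)/σ(441) = (441/736)⁴ = (0.5992)⁴ = 0.1289.

0.129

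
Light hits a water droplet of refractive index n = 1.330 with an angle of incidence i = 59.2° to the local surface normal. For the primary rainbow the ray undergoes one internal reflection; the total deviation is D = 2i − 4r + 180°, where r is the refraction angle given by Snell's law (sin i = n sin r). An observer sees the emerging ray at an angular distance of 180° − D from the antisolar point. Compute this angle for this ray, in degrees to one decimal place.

sin r = sin 59.2° / 1.330 = 0.8590/1.330 = 0.6458; r = 40.23°.
D = 2·59.2° − 4·40.23° + 180° = 118.40° − 160.91° + 180° = 137.49°.
Angle from antisolar point = 180° − D = 42.51°.

42.5°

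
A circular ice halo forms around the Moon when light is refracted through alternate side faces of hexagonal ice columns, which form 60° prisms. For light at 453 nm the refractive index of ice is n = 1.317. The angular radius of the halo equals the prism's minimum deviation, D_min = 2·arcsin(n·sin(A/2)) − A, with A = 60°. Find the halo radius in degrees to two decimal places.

n·sin(A/2) = 1.317 × sin 30° = 1.317 × 0.5000 = 0.6585.
D_min = 2·arcsin(0.6585) − 60° = 2 × 41.186° − 60° = 22.371°.

22.37°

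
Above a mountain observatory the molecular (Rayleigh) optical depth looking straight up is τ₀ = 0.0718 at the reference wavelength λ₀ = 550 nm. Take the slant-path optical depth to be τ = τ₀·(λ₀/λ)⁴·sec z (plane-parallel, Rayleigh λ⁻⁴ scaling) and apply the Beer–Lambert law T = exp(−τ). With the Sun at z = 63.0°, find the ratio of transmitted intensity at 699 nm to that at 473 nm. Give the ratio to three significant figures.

Airmass: sec 63.0° = 2.2027.
τ(699 nm) = 0.0718 × (550/699)⁴ × 2.2027 = 0.0718 × 0.3833 × 2.2027 = 0.0606.
τ(473 nm) = 0.0718 × (550/473)⁴ × 2.2027 = 0.0718 × 1.8281 × 2.2027 = 0.2891.
T(699)/T(473) = exp(τ_B − τ_A) = exp(0.2285) = 1.2567.

1.26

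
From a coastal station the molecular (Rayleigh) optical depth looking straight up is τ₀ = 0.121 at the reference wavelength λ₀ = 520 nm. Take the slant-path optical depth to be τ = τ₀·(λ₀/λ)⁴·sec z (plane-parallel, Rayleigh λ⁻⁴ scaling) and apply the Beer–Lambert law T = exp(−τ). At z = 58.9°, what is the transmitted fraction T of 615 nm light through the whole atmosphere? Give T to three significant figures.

0.887

sec 58.9° = 1.9360.
τ = 0.121 × (520/615)⁴ × 1.9360 = 0.121 × 0.5111 × 1.9360 = 0.1197.
T = exp(−0.1197) = 0.8872.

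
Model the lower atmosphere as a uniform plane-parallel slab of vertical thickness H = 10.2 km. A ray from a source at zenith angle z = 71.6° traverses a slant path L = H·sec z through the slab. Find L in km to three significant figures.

sec z = 1/cos 71.6° = 3.1681.
L = 10.2 × 3.1681 = 32.314 km.

32.3 km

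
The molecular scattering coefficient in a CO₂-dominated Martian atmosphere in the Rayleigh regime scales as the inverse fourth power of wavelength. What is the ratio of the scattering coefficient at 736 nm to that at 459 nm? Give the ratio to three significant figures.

Rayleigh scattering ∝ λ⁻⁴, so the ratio of coefficients is the inverse fourth power of the wavelength ratio.
σ(736)/σ(459) = (459/736)⁴ = (0.6236)⁴ = 0.1513.

0.151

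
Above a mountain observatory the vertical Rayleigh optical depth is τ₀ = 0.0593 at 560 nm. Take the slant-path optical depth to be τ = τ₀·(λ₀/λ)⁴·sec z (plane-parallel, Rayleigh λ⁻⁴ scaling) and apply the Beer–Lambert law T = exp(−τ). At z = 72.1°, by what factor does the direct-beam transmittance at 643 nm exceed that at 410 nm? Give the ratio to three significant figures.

1.75

Airmass: sec 72.1° = 3.2535.
τ(643 nm) = 0.0593 × (560/643)⁴ × 3.2535 = 0.0593 × 0.5753 × 3.2535 = 0.1110.
τ(410 nm) = 0.0593 × (560/410)⁴ × 3.2535 = 0.0593 × 3.4803 × 3.2535 = 0.6715.
T(643)/T(410) = exp(τ_B − τ_A) = exp(0.5605) = 1.7515.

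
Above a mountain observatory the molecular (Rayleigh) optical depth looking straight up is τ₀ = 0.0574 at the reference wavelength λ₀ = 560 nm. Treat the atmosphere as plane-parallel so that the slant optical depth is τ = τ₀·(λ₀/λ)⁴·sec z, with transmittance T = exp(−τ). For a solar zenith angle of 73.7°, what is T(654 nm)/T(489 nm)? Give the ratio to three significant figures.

Airmass: sec 73.7° = 3.5629.
τ(654 nm) = 0.0574 × (560/654)⁴ × 3.5629 = 0.0574 × 0.5376 × 3.5629 = 0.1099.
τ(489 nm) = 0.0574 × (560/489)⁴ × 3.5629 = 0.0574 × 1.7200 × 3.5629 = 0.3518.
T(654)/T(489) = exp(τ_B − τ_A) = exp(0.2418) = 1.2736.

1.27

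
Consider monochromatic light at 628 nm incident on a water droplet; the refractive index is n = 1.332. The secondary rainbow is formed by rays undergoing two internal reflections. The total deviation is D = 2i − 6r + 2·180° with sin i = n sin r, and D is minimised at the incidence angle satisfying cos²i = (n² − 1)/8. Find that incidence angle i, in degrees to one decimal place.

71.9°

cos²i = (1.332² − 1)/8 = (1.77422 − 1)/8 = 0.09678.
cos i = 0.31109, so i = 71.875°.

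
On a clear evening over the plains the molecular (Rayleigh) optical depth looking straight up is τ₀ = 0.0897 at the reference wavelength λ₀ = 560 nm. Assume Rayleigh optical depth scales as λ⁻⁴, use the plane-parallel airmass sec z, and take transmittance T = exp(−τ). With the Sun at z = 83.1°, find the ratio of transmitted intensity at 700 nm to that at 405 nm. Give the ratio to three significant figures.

11.3

Airmass: sec 83.1° = 8.3238.
τ(700 nm) = 0.0897 × (560/700)⁴ × 8.3238 = 0.0897 × 0.4096 × 8.3238 = 0.3058.
τ(405 nm) = 0.0897 × (560/405)⁴ × 8.3238 = 0.0897 × 3.6554 × 8.3238 = 2.7293.
T(700)/T(405) = exp(τ_B − τ_A) = exp(2.4235) = 11.2848.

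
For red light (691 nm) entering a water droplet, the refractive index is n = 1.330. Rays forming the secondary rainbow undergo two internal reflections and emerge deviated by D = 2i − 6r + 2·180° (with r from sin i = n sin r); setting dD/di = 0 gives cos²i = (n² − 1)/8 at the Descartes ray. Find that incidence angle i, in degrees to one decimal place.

71.9°

cos²i = (1.330² − 1)/8 = (1.76890 − 1)/8 = 0.09611.
cos i = 0.31002, so i = 71.940°.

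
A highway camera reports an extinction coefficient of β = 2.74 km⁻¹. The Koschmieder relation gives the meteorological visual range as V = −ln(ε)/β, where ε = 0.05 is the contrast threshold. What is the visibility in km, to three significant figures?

V = −ln(0.05) / 2.74 = 2.996 / 2.74 = 1.0933 km.

1.09 km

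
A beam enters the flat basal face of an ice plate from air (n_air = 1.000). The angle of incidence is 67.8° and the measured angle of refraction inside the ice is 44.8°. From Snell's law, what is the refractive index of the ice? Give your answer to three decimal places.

1.314

n = sin θ_i / sin θ_r = sin 67.8° / sin 44.8° = 0.9259 / 0.7046 = 1.3140.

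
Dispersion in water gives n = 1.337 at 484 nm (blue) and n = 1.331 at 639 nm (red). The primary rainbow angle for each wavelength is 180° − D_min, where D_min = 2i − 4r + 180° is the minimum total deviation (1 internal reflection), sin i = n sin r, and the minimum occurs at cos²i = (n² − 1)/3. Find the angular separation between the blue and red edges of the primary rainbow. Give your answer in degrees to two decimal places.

0.87°

At 484 nm (n = 1.337): cos²i = 0.26252 → i = 59.178°, r = 39.964°, D_min = 138.500°, rainbow angle = 41.500°.
At 639 nm (n = 1.331): cos²i = 0.25719 → i = 59.527°, r = 40.356°, D_min = 137.630°, rainbow angle = 42.370°.
Angular width = |41.500° − 42.370°| = 0.870°.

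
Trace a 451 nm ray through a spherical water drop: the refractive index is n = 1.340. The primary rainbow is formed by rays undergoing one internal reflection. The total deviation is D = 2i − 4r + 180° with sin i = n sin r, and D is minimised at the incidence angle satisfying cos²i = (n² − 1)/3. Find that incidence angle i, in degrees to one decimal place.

cos²i = (1.340² − 1)/3 = (1.79560 − 1)/3 = 0.26520.
cos i = 0.51498, so i = 59.004°.

59.0°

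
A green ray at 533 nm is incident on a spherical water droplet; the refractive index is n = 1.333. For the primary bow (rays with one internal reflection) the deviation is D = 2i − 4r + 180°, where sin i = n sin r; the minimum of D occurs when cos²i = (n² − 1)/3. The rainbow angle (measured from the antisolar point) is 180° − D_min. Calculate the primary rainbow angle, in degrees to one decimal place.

cos²i = (1.77689 − 1)/3 = 0.25896; i = arccos(0.50888) = 59.410°.
sin r = sin 59.410°/1.333 = 0.64579; r = 40.225°.
D_min = 2·59.410° − 4·40.225° + 180° = 137.922°.
Rainbow angle = 180° − D_min = 42.078°.

42.1°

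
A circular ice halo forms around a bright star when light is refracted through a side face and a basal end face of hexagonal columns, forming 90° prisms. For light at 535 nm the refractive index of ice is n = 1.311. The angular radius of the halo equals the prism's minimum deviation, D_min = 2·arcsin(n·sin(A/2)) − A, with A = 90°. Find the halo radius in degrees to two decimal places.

45.95°

n·sin(A/2) = 1.311 × sin 45° = 1.311 × 0.7071 = 0.9270.
D_min = 2·arcsin(0.9270) − 90° = 2 × 67.974° − 90° = 45.949°.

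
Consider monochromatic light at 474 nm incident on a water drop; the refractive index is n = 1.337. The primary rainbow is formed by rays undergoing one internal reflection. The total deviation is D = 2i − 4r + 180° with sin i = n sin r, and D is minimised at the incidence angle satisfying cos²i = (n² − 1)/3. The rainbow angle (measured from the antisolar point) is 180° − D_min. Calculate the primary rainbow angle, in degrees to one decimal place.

41.5°

cos²i = (1.78757 − 1)/3 = 0.26252; i = arccos(0.51237) = 59.178°.
sin r = sin 59.178°/1.337 = 0.64231; r = 39.964°.
D_min = 2·59.178° − 4·39.964° + 180° = 138.500°.
Rainbow angle = 180° − D_min = 41.500°.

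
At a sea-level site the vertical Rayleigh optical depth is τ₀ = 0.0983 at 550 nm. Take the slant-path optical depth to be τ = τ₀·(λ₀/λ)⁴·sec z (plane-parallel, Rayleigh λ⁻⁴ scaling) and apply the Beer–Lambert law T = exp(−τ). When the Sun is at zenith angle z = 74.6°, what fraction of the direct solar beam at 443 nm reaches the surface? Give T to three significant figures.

sec 74.6° = 3.7657.
τ = 0.0983 × (550/443)⁴ × 3.7657 = 0.0983 × 2.3759 × 3.7657 = 0.8795.
T = exp(−0.8795) = 0.4150.

0.415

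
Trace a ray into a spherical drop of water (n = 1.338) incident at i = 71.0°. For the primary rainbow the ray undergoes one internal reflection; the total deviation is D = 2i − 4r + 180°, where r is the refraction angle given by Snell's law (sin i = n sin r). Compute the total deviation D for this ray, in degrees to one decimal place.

sin r = sin 71.0° / 1.338 = 0.9455/1.338 = 0.7067; r = 44.96°.
D = 2·71.0° − 4·44.96° + 180° = 142.00° − 179.86° + 180° = 142.14°.

142.1°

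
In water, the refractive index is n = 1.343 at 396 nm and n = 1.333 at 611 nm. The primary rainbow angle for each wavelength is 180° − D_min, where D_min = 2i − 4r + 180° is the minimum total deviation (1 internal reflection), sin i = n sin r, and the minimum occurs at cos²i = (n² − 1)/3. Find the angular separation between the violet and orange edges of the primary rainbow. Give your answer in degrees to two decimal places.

At 396 nm (n = 1.343): cos²i = 0.26788 → i = 58.830°, r = 39.577°, D_min = 139.354°, rainbow angle = 40.646°.
At 611 nm (n = 1.333): cos²i = 0.25896 → i = 59.410°, r = 40.225°, D_min = 137.922°, rainbow angle = 42.078°.
Angular width = |40.646° − 42.078°| = 1.432°.

1.43°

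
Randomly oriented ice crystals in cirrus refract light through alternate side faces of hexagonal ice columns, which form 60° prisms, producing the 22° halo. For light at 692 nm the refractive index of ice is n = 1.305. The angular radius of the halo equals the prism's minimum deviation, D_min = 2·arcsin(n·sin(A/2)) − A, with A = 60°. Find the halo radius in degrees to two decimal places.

n·sin(A/2) = 1.305 × sin 30° = 1.305 × 0.5000 = 0.6525.
D_min = 2·arcsin(0.6525) − 60° = 2 × 40.730° − 60° = 21.461°.

21.46°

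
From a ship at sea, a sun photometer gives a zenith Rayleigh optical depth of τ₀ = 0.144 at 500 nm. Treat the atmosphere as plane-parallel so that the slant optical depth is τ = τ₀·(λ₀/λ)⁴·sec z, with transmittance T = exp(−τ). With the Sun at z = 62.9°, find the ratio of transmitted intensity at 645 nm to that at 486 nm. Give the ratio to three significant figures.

1.27

Airmass: sec 62.9° = 2.1952.
τ(645 nm) = 0.144 × (500/645)⁴ × 2.1952 = 0.144 × 0.3611 × 2.1952 = 0.1141.
τ(486 nm) = 0.144 × (500/486)⁴ × 2.1952 = 0.144 × 1.1203 × 2.1952 = 0.3541.
T(645)/T(486) = exp(τ_B − τ_A) = exp(0.2400) = 1.2712.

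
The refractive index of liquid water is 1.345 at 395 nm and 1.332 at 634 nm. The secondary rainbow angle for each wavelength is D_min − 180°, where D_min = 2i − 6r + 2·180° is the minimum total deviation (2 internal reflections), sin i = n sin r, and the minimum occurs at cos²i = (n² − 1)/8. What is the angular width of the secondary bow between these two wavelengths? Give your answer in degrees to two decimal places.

3.36°

At 395 nm (n = 1.345): cos²i = 0.10113 → i = 71.458°, r = 44.821°, D_min = 233.987°, rainbow angle = 53.987°.
At 634 nm (n = 1.332): cos²i = 0.09678 → i = 71.875°, r = 45.520°, D_min = 230.628°, rainbow angle = 50.628°.
Angular width = |53.987° − 50.628°| = 3.359°.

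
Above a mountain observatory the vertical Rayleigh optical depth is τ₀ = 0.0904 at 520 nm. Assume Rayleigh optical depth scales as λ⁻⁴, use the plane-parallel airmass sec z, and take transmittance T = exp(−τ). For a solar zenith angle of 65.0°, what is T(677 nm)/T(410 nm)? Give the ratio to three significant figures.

Airmass: sec 65.0° = 2.3662.
τ(677 nm) = 0.0904 × (520/677)⁴ × 2.3662 = 0.0904 × 0.3481 × 2.3662 = 0.0745.
τ(410 nm) = 0.0904 × (520/410)⁴ × 2.3662 = 0.0904 × 2.5875 × 2.3662 = 0.5535.
T(677)/T(410) = exp(τ_B − τ_A) = exp(0.4790) = 1.6145.

1.61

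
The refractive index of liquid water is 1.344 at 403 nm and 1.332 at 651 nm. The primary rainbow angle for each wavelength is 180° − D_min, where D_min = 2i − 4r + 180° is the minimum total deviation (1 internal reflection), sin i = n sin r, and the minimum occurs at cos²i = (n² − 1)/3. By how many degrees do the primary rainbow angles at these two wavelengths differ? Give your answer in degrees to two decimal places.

1.72°

At 403 nm (n = 1.344): cos²i = 0.26878 → i = 58.772°, r = 39.512°, D_min = 139.495°, rainbow angle = 40.505°.
At 651 nm (n = 1.332): cos²i = 0.25807 → i = 59.469°, r = 40.290°, D_min = 137.776°, rainbow angle = 42.224°.
Angular width = |40.505° − 42.224°| = 1.719°.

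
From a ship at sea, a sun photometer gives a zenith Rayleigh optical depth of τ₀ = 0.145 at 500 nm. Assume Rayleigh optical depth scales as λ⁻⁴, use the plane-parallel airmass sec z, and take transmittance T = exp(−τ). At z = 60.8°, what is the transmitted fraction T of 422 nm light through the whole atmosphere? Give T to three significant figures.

0.557

sec 60.8° = 2.0498.
τ = 0.145 × (500/422)⁴ × 2.0498 = 0.145 × 1.9707 × 2.0498 = 0.5857.
T = exp(−0.5857) = 0.5567.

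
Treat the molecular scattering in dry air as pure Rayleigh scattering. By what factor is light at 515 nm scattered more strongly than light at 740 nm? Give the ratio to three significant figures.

4.26

Rayleigh scattering ∝ λ⁻⁴, so the ratio of coefficients is the inverse fourth power of the wavelength ratio.
σ(515)/σ(740) = (740/515)⁴ = (1.4369)⁴ = 4.263.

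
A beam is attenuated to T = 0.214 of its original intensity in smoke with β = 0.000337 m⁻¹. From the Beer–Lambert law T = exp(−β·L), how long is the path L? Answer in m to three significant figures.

4580 m

Beer–Lambert: T = exp(−βL) ⇒ L = −ln(T)/β = −ln(0.214)/0.000337 = 1.5418/0.000337 = 4575 m.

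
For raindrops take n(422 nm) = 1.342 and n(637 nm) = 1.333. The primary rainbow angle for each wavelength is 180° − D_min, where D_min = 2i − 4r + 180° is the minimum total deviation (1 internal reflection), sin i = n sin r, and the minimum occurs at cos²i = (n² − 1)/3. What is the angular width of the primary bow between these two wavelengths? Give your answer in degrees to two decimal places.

1.29°

At 422 nm (n = 1.342): cos²i = 0.26699 → i = 58.888°, r = 39.641°, D_min = 139.213°, rainbow angle = 40.787°.
At 637 nm (n = 1.333): cos²i = 0.25896 → i = 59.410°, r = 40.225°, D_min = 137.922°, rainbow angle = 42.078°.
Angular width = |40.787° − 42.078°| = 1.291°.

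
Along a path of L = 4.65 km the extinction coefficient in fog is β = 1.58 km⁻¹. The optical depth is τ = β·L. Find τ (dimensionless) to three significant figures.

τ = β·L = 1.58 × 4.65 = 7.3470.

7.35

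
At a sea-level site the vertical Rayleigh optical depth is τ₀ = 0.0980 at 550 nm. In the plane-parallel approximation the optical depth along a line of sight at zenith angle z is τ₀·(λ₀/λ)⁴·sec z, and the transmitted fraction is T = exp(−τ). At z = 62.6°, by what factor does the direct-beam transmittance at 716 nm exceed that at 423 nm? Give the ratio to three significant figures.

Airmass: sec 62.6° = 2.1730.
τ(716 nm) = 0.0980 × (550/716)⁴ × 2.1730 = 0.0980 × 0.3482 × 2.1730 = 0.0741.
τ(423 nm) = 0.0980 × (550/423)⁴ × 2.1730 = 0.0980 × 2.8582 × 2.1730 = 0.6087.
T(716)/T(423) = exp(τ_B − τ_A) = exp(0.5345) = 1.7066.

1.71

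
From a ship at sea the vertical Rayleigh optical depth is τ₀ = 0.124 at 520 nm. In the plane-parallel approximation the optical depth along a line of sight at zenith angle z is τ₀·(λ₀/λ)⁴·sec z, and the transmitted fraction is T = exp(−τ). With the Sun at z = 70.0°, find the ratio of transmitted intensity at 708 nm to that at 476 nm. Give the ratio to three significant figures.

1.51

Airmass: sec 70.0° = 2.9238.
τ(708 nm) = 0.124 × (520/708)⁴ × 2.9238 = 0.124 × 0.2910 × 2.9238 = 0.1055.
τ(476 nm) = 0.124 × (520/476)⁴ × 2.9238 = 0.124 × 1.4242 × 2.9238 = 0.5164.
T(708)/T(476) = exp(τ_B − τ_A) = exp(0.4109) = 1.5081.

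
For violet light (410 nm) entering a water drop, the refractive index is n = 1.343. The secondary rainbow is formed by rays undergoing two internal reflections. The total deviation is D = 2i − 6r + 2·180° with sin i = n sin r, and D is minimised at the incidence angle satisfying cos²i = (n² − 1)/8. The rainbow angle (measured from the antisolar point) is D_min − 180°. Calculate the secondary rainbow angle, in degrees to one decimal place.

53.5°

cos²i = (1.80365 − 1)/8 = 0.10046; i = arccos(0.31695) = 71.522°.
sin r = sin 71.522°/1.343 = 0.70621; r = 44.928°.
D_min = 2·71.522° − 6·44.928° + 360° = 233.478°.
Rainbow angle = D_min − 180° = 53.478°.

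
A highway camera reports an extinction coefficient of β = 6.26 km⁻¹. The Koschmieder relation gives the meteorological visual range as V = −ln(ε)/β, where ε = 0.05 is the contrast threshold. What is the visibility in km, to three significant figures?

V = −ln(0.05) / 6.26 = 2.996 / 6.26 = 0.4786 km.

0.479 km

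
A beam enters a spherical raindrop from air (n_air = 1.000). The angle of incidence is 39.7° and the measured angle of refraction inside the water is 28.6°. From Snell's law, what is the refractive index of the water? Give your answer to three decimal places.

1.334

n = sin θ_i / sin θ_r = sin 39.7° / sin 28.6° = 0.6388 / 0.4787 = 1.3344.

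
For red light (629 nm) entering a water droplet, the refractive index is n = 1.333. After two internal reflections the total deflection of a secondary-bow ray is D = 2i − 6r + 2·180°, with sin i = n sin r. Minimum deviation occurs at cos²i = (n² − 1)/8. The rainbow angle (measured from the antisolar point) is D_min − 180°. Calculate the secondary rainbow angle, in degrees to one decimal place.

50.9°

cos²i = (1.77689 − 1)/8 = 0.09711; i = arccos(0.31163) = 71.843°.
sin r = sin 71.843°/1.333 = 0.71283; r = 45.466°.
D_min = 2·71.843° − 6·45.466° + 360° = 230.891°.
Rainbow angle = D_min − 180° = 50.891°.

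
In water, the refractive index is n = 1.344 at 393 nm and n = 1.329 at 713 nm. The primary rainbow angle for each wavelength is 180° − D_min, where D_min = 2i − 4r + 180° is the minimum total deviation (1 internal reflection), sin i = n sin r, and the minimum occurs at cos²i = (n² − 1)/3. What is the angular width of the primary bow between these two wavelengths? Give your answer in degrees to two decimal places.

At 393 nm (n = 1.344): cos²i = 0.26878 → i = 58.772°, r = 39.512°, D_min = 139.495°, rainbow angle = 40.505°.
At 713 nm (n = 1.329): cos²i = 0.25541 → i = 59.643°, r = 40.487°, D_min = 137.337°, rainbow angle = 42.663°.
Angular width = |40.505° − 42.663°| = 2.158°.

2.16°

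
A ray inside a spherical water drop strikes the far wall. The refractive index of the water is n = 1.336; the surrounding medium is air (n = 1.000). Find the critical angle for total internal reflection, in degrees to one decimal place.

sin θ_c = n_air / n = 1.000 / 1.336 = 0.7485.
θ_c = arcsin(0.7485) = 48.46°.

48.5°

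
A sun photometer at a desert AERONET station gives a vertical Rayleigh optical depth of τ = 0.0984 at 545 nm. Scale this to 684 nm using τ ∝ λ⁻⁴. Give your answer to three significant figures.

τ(684 nm) = τ(545 nm) × (545/684)⁴ = 0.0984 × (0.7968)⁴ = 0.0984 × 0.4031 = 0.0397.

0.0397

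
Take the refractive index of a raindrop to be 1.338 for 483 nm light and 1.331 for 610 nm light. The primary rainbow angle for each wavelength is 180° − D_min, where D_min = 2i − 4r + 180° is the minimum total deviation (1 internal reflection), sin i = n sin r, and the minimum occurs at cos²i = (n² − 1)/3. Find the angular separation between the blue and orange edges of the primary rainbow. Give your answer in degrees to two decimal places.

At 483 nm (n = 1.338): cos²i = 0.26341 → i = 59.120°, r = 39.899°, D_min = 138.643°, rainbow angle = 41.357°.
At 610 nm (n = 1.331): cos²i = 0.25719 → i = 59.527°, r = 40.356°, D_min = 137.630°, rainbow angle = 42.370°.
Angular width = |41.357° − 42.370°| = 1.013°.

1.01°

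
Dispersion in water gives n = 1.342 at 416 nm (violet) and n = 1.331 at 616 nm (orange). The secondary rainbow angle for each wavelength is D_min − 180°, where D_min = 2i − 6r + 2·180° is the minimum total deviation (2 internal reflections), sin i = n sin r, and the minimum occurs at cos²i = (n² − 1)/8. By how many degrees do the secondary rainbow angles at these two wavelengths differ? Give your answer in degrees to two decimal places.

At 416 nm (n = 1.342): cos²i = 0.10012 → i = 71.554°, r = 44.981°, D_min = 233.222°, rainbow angle = 53.222°.
At 616 nm (n = 1.331): cos²i = 0.09645 → i = 71.907°, r = 45.575°, D_min = 230.365°, rainbow angle = 50.365°.
Angular width = |53.222° − 50.365°| = 2.857°.

2.86°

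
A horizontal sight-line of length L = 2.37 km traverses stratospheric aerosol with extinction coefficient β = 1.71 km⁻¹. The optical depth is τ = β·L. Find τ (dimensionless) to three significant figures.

4.05

τ = β·L = 1.71 × 2.37 = 4.0527.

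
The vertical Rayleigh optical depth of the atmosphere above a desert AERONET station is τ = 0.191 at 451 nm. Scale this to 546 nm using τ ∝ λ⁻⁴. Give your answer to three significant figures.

0.0889

τ(546 nm) = τ(451 nm) × (451/546)⁴ = 0.191 × (0.8260)⁴ = 0.191 × 0.4655 = 0.0889.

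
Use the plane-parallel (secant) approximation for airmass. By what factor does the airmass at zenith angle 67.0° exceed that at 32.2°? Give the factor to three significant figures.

X(67.0°)/X(32.2°) = sec 67.0° / sec 32.2° = cos 32.2° / cos 67.0° = 0.8462/0.3907 = 2.1657.

2.17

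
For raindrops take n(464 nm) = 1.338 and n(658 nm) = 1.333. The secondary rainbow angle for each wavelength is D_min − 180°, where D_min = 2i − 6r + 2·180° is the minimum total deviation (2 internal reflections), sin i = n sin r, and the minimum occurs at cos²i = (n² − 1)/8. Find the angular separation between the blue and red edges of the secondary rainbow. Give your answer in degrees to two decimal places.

1.30°

At 464 nm (n = 1.338): cos²i = 0.09878 → i = 71.682°, r = 45.195°, D_min = 232.193°, rainbow angle = 52.193°.
At 658 nm (n = 1.333): cos²i = 0.09711 → i = 71.843°, r = 45.466°, D_min = 230.891°, rainbow angle = 50.891°.
Angular width = |52.193° − 50.891°| = 1.302°.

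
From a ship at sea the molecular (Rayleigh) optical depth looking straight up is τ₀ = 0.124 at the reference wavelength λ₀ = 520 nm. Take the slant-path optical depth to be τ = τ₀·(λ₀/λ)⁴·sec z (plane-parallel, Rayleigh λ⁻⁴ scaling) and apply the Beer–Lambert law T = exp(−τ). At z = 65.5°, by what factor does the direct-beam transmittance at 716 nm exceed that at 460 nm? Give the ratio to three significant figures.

1.50

Airmass: sec 65.5° = 2.4114.
τ(716 nm) = 0.124 × (520/716)⁴ × 2.4114 = 0.124 × 0.2782 × 2.4114 = 0.0832.
τ(460 nm) = 0.124 × (520/460)⁴ × 2.4114 = 0.124 × 1.6330 × 2.4114 = 0.4883.
T(716)/T(460) = exp(τ_B − τ_A) = exp(0.4051) = 1.4995.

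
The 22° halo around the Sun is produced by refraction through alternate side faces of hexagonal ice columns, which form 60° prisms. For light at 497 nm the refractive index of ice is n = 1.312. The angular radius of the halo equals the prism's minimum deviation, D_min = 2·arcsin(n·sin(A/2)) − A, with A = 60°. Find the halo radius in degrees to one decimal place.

22.0°

n·sin(A/2) = 1.312 × sin 30° = 1.312 × 0.5000 = 0.6560.
D_min = 2·arcsin(0.6560) − 60° = 2 × 40.996° − 60° = 21.991°.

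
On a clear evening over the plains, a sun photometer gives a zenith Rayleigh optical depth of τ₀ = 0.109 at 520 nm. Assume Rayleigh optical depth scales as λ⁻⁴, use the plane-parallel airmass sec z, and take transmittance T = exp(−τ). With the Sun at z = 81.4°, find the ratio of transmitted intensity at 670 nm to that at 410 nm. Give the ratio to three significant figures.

5.06

Airmass: sec 81.4° = 6.6874.
τ(670 nm) = 0.109 × (520/670)⁴ × 6.6874 = 0.109 × 0.3628 × 6.6874 = 0.2645.
τ(410 nm) = 0.109 × (520/410)⁴ × 6.6874 = 0.109 × 2.5875 × 6.6874 = 1.8861.
T(670)/T(410) = exp(τ_B − τ_A) = exp(1.6216) = 5.0612.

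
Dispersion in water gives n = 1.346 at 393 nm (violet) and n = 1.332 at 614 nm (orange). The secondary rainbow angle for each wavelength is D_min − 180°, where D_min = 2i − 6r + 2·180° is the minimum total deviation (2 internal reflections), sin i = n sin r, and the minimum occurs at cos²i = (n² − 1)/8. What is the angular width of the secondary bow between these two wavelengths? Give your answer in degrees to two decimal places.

At 393 nm (n = 1.346): cos²i = 0.10146 → i = 71.426°, r = 44.768°, D_min = 234.241°, rainbow angle = 54.241°.
At 614 nm (n = 1.332): cos²i = 0.09678 → i = 71.875°, r = 45.520°, D_min = 230.628°, rainbow angle = 50.628°.
Angular width = |54.241° − 50.628°| = 3.612°.

3.61°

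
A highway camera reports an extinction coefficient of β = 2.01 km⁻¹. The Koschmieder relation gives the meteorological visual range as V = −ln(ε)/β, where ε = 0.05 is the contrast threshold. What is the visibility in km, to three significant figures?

V = −ln(0.05) / 2.01 = 2.996 / 2.01 = 1.4904 km.

1.49 km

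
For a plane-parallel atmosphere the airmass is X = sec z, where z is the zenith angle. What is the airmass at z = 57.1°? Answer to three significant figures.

1.84

X = sec z = 1/cos 57.1° = 1/0.5432 = 1.8410.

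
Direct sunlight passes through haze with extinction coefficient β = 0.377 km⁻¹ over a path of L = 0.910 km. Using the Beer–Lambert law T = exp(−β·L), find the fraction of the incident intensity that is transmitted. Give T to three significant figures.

0.710

τ = β·L = 0.377 × 0.910 = 0.3431.
T = exp(−0.3431) = 0.7096.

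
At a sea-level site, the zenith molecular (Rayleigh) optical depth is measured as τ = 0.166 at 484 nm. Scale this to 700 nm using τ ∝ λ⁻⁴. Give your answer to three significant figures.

0.0379

τ(700 nm) = τ(484 nm) × (484/700)⁴ = 0.166 × (0.6914)⁴ = 0.166 × 0.2286 = 0.0379.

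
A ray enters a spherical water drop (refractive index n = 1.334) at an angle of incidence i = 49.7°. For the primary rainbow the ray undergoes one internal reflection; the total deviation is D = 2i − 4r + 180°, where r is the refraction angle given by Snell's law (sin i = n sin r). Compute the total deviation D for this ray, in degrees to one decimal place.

sin r = sin 49.7° / 1.334 = 0.7627/1.334 = 0.5717; r = 34.87°.
D = 2·49.7° − 4·34.87° + 180° = 99.40° − 139.48° + 180° = 139.92°.

139.9°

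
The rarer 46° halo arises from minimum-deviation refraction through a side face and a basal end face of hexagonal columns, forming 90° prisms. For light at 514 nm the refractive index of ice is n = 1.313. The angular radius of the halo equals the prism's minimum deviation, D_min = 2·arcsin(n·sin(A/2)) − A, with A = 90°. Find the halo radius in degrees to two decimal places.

46.38°

n·sin(A/2) = 1.313 × sin 45° = 1.313 × 0.7071 = 0.9284.
D_min = 2·arcsin(0.9284) − 90° = 2 × 68.192° − 90° = 46.383°.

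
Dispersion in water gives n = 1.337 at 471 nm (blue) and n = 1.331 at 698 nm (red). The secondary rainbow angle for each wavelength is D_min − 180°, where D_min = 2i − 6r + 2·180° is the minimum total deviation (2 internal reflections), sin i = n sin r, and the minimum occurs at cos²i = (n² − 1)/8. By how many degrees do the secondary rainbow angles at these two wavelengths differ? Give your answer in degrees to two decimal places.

1.57°

At 471 nm (n = 1.337): cos²i = 0.09845 → i = 71.714°, r = 45.249°, D_min = 231.934°, rainbow angle = 51.934°.
At 698 nm (n = 1.331): cos²i = 0.09645 → i = 71.907°, r = 45.575°, D_min = 230.365°, rainbow angle = 50.365°.
Angular width = |51.934° − 50.365°| = 1.569°.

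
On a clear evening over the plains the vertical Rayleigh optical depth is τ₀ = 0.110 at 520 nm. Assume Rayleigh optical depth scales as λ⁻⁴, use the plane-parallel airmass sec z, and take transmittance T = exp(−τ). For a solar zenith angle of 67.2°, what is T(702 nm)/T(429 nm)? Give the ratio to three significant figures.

Airmass: sec 67.2° = 2.5805.
τ(702 nm) = 0.110 × (520/702)⁴ × 2.5805 = 0.110 × 0.3011 × 2.5805 = 0.0855.
τ(429 nm) = 0.110 × (520/429)⁴ × 2.5805 = 0.110 × 2.1587 × 2.5805 = 0.6128.
T(702)/T(429) = exp(τ_B − τ_A) = exp(0.5273) = 1.6943.

1.69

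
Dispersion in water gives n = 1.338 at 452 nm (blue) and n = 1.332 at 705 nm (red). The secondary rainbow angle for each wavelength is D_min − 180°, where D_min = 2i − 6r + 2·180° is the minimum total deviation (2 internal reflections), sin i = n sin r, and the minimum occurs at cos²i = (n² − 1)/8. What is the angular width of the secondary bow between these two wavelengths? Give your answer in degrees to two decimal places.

1.56°

At 452 nm (n = 1.338): cos²i = 0.09878 → i = 71.682°, r = 45.195°, D_min = 232.193°, rainbow angle = 52.193°.
At 705 nm (n = 1.332): cos²i = 0.09678 → i = 71.875°, r = 45.520°, D_min = 230.628°, rainbow angle = 50.628°.
Angular width = |52.193° − 50.628°| = 1.564°.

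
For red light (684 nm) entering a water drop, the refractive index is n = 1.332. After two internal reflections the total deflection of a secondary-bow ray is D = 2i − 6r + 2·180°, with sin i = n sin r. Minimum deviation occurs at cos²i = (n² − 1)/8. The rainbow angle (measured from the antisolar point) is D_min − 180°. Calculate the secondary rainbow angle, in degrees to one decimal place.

cos²i = (1.77422 − 1)/8 = 0.09678; i = arccos(0.31109) = 71.875°.
sin r = sin 71.875°/1.332 = 0.71350; r = 45.520°.
D_min = 2·71.875° − 6·45.520° + 360° = 230.628°.
Rainbow angle = D_min − 180° = 50.628°.

50.6°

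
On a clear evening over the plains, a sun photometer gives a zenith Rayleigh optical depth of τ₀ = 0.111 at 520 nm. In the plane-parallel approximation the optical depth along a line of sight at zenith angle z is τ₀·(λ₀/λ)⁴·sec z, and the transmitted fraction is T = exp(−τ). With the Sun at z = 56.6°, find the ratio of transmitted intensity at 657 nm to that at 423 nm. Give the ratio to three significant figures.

Airmass: sec 56.6° = 1.8166.
τ(657 nm) = 0.111 × (520/657)⁴ × 1.8166 = 0.111 × 0.3924 × 1.8166 = 0.0791.
τ(423 nm) = 0.111 × (520/423)⁴ × 1.8166 = 0.111 × 2.2838 × 1.8166 = 0.4605.
T(657)/T(423) = exp(τ_B − τ_A) = exp(0.3814) = 1.4643.

1.46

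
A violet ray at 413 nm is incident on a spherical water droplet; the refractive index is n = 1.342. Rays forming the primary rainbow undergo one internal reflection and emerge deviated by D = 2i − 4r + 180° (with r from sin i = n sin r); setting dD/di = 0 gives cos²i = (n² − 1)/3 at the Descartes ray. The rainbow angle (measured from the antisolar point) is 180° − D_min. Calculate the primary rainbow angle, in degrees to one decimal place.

cos²i = (1.80096 − 1)/3 = 0.26699; i = arccos(0.51671) = 58.888°.
sin r = sin 58.888°/1.342 = 0.63797; r = 39.641°.
D_min = 2·58.888° − 4·39.641° + 180° = 139.213°.
Rainbow angle = 180° − D_min = 40.787°.

40.8°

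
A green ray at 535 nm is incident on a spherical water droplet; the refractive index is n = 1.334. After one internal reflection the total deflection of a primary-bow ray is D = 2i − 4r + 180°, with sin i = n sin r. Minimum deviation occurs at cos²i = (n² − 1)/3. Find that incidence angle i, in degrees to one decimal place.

cos²i = (1.334² − 1)/3 = (1.77956 − 1)/3 = 0.25985.
cos i = 0.50976, so i = 59.352°.

59.4°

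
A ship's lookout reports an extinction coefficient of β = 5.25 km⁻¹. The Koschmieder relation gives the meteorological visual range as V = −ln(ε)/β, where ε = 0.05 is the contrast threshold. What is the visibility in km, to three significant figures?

V = −ln(0.05) / 5.25 = 2.996 / 5.25 = 0.5706 km.

0.571 km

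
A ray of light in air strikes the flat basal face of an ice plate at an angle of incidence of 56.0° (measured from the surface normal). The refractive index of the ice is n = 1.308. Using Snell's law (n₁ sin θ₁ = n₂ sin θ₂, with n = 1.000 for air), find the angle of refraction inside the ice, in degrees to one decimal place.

Snell: sin θ_r = sin θ_i / n = sin 56.0° / 1.308 = 0.8290 / 1.308 = 0.6338.
θ_r = arcsin(0.6338) = 39.33°.

39.3°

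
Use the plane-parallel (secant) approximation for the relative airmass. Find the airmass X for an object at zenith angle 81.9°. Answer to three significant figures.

X = sec z = 1/cos 81.9° = 1/0.1409 = 7.0972.

7.10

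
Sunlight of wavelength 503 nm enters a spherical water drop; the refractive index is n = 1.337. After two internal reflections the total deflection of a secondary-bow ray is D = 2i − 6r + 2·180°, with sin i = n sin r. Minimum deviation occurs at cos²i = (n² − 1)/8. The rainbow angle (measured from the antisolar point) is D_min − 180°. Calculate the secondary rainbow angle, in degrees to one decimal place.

51.9°

cos²i = (1.78757 − 1)/8 = 0.09845; i = arccos(0.31376) = 71.714°.
sin r = sin 71.714°/1.337 = 0.71017; r = 45.249°.
D_min = 2·71.714° − 6·45.249° + 360° = 231.934°.
Rainbow angle = D_min − 180° = 51.934°.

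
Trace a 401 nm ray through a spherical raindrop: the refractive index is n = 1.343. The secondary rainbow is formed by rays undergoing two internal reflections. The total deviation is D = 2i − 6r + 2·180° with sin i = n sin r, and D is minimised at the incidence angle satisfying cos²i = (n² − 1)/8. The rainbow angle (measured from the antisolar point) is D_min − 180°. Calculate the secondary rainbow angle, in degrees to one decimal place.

cos²i = (1.80365 − 1)/8 = 0.10046; i = arccos(0.31695) = 71.522°.
sin r = sin 71.522°/1.343 = 0.70621; r = 44.928°.
D_min = 2·71.522° − 6·44.928° + 360° = 233.478°.
Rainbow angle = D_min − 180° = 53.478°.

53.5°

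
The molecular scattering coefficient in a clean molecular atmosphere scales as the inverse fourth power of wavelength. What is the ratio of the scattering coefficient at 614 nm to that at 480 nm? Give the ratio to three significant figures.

0.374

Rayleigh scattering ∝ λ⁻⁴, so the ratio of coefficients is the inverse fourth power of the wavelength ratio.
σ(614)/σ(480) = (480/614)⁴ = (0.7818)⁴ = 0.3735.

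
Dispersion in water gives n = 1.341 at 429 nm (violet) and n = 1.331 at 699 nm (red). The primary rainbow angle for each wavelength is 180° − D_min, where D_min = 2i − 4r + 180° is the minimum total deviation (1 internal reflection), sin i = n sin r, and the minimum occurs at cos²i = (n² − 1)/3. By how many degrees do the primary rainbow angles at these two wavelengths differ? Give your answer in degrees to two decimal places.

1.44°

At 429 nm (n = 1.341): cos²i = 0.26609 → i = 58.946°, r = 39.705°, D_min = 139.071°, rainbow angle = 40.929°.
At 699 nm (n = 1.331): cos²i = 0.25719 → i = 59.527°, r = 40.356°, D_min = 137.630°, rainbow angle = 42.370°.
Angular width = |40.929° − 42.370°| = 1.441°.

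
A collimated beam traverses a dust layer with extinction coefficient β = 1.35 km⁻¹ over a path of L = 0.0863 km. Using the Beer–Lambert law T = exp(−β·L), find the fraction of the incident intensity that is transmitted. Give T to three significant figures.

0.890

τ = β·L = 1.35 × 0.0863 = 0.1165.
T = exp(−0.1165) = 0.8900.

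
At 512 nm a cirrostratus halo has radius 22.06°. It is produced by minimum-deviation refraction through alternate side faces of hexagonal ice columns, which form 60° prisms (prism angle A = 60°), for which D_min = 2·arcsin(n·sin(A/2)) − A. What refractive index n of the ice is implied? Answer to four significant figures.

1.313

Rearranging: n = sin((D_min + A)/2) / sin(A/2).
(D_min + A)/2 = (22.06° + 60°)/2 = 41.030°.
n = sin 41.030° / sin 30° = 0.6565 / 0.5000 = 1.3129.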